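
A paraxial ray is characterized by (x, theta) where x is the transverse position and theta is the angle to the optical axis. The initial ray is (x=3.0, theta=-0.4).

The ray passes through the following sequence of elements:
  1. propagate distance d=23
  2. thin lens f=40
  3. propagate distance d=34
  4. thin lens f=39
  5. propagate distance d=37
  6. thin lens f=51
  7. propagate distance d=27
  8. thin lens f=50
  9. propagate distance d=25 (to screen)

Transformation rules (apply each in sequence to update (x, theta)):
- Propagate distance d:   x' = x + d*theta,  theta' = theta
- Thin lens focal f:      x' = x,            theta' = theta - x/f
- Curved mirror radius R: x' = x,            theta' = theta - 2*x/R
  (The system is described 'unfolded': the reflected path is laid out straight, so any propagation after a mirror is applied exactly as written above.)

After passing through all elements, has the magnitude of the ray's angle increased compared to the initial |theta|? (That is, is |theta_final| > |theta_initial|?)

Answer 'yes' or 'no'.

Initial: x=3.0000 theta=-0.4000
After 1 (propagate distance d=23): x=-6.2000 theta=-0.4000
After 2 (thin lens f=40): x=-6.2000 theta=-0.2450
After 3 (propagate distance d=34): x=-14.5300 theta=-0.2450
After 4 (thin lens f=39): x=-14.5300 theta=199/1560 (≈0.1276)
After 5 (propagate distance d=37): x=-76519/7800 (≈-9.8101) theta=199/1560 (≈0.1276)
After 6 (thin lens f=51): x=-76519/7800 (≈-9.8101) theta=15908/49725 (≈0.3199)
After 7 (propagate distance d=27): x=-155447/132600 (≈-1.1723) theta=15908/49725 (≈0.3199)
After 8 (thin lens f=50): x=-155447/132600 (≈-1.1723) theta=6829541/19890000 (≈0.3434)
After 9 (propagate distance d=25 (to screen)): x=5896859/795600 (≈7.4118) theta=6829541/19890000 (≈0.3434)
|theta_initial|=0.4000 |theta_final|=6829541/19890000 (≈0.3434) -> not increased

Answer: no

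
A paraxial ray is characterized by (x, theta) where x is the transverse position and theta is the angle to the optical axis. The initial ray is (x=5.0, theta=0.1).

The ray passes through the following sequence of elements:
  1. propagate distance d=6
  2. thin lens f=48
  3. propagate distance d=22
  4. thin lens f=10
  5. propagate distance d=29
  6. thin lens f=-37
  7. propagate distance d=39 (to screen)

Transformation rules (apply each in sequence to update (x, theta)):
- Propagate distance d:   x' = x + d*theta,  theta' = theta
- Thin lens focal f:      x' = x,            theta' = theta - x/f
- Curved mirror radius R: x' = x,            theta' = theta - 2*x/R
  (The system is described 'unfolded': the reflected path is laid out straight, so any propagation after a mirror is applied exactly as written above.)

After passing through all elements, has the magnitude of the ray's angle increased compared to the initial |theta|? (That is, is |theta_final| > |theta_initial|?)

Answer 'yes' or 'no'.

Answer: yes

Derivation:
Initial: x=5.0000 theta=0.1000
After 1 (propagate distance d=6): x=5.6000 theta=0.1000
After 2 (thin lens f=48): x=5.6000 theta=-1/60 (≈-0.0167)
After 3 (propagate distance d=22): x=157/30 (≈5.2333) theta=-1/60 (≈-0.0167)
After 4 (thin lens f=10): x=157/30 (≈5.2333) theta=-0.5400
After 5 (propagate distance d=29): x=-782/75 (≈-10.4267) theta=-0.5400
After 6 (thin lens f=-37): x=-782/75 (≈-10.4267) theta=-4561/5550 (≈-0.8218)
After 7 (propagate distance d=39 (to screen)): x=-235747/5550 (≈-42.4769) theta=-4561/5550 (≈-0.8218)
|theta_initial|=0.1000 |theta_final|=4561/5550 (≈0.8218) -> increased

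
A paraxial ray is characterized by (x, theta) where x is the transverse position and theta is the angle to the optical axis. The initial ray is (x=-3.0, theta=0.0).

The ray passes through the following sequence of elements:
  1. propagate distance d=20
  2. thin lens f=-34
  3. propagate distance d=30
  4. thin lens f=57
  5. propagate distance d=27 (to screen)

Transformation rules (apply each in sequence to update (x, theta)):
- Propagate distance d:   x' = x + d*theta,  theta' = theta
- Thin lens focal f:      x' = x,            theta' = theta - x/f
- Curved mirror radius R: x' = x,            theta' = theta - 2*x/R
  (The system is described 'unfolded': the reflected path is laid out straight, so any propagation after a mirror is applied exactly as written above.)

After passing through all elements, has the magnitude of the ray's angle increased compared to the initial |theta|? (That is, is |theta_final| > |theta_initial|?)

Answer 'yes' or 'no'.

Answer: yes

Derivation:
Initial: x=-3.0000 theta=0.0000
After 1 (propagate distance d=20): x=-3.0000 theta=0.0000
After 2 (thin lens f=-34): x=-3.0000 theta=-3/34 (≈-0.0882)
After 3 (propagate distance d=30): x=-96/17 (≈-5.6471) theta=-3/34 (≈-0.0882)
After 4 (thin lens f=57): x=-96/17 (≈-5.6471) theta=7/646 (≈0.0108)
After 5 (propagate distance d=27 (to screen)): x=-3459/646 (≈-5.3545) theta=7/646 (≈0.0108)
|theta_initial|=0.0000 |theta_final|=7/646 (≈0.0108) -> increased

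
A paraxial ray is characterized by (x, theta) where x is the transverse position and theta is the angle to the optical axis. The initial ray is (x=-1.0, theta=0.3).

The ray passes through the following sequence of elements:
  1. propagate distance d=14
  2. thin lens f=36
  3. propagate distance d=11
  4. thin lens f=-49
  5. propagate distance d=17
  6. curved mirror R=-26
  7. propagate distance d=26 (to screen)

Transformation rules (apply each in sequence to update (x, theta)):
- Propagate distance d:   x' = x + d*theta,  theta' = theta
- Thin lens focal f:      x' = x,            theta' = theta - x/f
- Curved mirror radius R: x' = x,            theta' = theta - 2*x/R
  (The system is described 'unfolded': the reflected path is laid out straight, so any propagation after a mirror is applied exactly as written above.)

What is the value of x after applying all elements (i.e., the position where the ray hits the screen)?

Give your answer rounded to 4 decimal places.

Answer: 41.5000

Derivation:
Initial: x=-1.0000 theta=0.3000
After 1 (propagate distance d=14): x=3.2000 theta=0.3000
After 2 (thin lens f=36): x=3.2000 theta=19/90 (≈0.2111)
After 3 (propagate distance d=11): x=497/90 (≈5.5222) theta=19/90 (≈0.2111)
After 4 (thin lens f=-49): x=497/90 (≈5.5222) theta=34/105 (≈0.3238)
After 5 (propagate distance d=17): x=6947/630 (≈11.0270) theta=34/105 (≈0.3238)
After 6 (curved mirror R=-26): x=6947/630 (≈11.0270) theta=9599/8190 (≈1.1720)
After 7 (propagate distance d=26 (to screen)): x=41.5000 theta=9599/8190 (≈1.1720)
Rounded to 4 decimal places: x = 41.5000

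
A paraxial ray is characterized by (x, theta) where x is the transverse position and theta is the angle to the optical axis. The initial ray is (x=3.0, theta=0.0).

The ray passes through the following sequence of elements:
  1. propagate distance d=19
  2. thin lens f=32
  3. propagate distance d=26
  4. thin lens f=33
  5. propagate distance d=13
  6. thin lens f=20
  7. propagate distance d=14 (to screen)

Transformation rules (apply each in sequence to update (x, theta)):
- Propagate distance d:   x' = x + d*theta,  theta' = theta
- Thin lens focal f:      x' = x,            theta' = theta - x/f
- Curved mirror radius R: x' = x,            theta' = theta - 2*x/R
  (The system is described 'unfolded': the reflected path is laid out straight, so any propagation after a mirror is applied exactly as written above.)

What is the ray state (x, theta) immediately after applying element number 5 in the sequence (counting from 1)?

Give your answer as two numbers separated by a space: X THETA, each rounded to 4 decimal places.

Initial: x=3.0000 theta=0.0000
After 1 (propagate distance d=19): x=3.0000 theta=0.0000
After 2 (thin lens f=32): x=3.0000 theta=-3/32 (≈-0.0938)
After 3 (propagate distance d=26): x=0.5625 theta=-3/32 (≈-0.0938)
After 4 (thin lens f=33): x=0.5625 theta=-39/352 (≈-0.1108)
After 5 (propagate distance d=13): x=-309/352 (≈-0.8778) theta=-39/352 (≈-0.1108)
Rounded to 4 decimal places: x = -0.8778, theta = -0.1108

Answer: -0.8778 -0.1108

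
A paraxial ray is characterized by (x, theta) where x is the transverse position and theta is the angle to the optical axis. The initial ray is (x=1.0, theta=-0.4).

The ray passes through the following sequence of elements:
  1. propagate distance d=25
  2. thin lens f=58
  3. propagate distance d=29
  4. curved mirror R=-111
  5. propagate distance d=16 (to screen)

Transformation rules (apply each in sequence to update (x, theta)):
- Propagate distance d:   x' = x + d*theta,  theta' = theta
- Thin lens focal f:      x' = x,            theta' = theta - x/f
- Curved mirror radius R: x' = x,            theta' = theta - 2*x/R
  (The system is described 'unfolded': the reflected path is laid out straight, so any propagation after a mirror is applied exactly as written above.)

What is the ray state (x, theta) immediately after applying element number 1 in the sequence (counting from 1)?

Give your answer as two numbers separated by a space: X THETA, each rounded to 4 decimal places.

Answer: -9.0000 -0.4000

Derivation:
Initial: x=1.0000 theta=-0.4000
After 1 (propagate distance d=25): x=-9.0000 theta=-0.4000
Rounded to 4 decimal places: x = -9.0000, theta = -0.4000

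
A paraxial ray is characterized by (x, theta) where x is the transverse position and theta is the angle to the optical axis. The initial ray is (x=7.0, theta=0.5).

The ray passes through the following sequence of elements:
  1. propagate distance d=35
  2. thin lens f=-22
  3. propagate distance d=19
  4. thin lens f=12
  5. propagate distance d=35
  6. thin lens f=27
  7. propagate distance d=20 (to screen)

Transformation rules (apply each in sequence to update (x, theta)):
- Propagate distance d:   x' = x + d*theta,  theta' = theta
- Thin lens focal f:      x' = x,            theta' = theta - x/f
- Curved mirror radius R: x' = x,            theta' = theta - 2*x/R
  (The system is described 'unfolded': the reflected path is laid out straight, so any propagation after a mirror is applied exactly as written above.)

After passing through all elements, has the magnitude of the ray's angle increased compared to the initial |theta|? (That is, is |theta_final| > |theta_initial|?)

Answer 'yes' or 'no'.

Answer: yes

Derivation:
Initial: x=7.0000 theta=0.5000
After 1 (propagate distance d=35): x=24.5000 theta=0.5000
After 2 (thin lens f=-22): x=24.5000 theta=71/44 (≈1.6136)
After 3 (propagate distance d=19): x=2427/44 (≈55.1591) theta=71/44 (≈1.6136)
After 4 (thin lens f=12): x=2427/44 (≈55.1591) theta=-525/176 (≈-2.9830)
After 5 (propagate distance d=35): x=-8667/176 (≈-49.2443) theta=-525/176 (≈-2.9830)
After 6 (thin lens f=27): x=-8667/176 (≈-49.2443) theta=-51/44 (≈-1.1591)
After 7 (propagate distance d=20 (to screen)): x=-12747/176 (≈-72.4261) theta=-51/44 (≈-1.1591)
|theta_initial|=0.5000 |theta_final|=51/44 (≈1.1591) -> increased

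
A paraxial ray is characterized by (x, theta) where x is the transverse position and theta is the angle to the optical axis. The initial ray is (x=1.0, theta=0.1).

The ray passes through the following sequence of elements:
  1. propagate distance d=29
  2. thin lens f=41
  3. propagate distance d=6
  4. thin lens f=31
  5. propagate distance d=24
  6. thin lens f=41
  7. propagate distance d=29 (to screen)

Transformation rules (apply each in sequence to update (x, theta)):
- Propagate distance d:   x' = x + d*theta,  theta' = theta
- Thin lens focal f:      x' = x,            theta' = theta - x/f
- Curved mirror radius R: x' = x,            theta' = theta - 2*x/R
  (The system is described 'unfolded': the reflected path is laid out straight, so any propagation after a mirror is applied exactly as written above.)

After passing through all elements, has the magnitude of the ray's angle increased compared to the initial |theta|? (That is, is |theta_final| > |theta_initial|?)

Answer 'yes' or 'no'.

Answer: yes

Derivation:
Initial: x=1.0000 theta=0.1000
After 1 (propagate distance d=29): x=3.9000 theta=0.1000
After 2 (thin lens f=41): x=3.9000 theta=1/205 (≈0.0049)
After 3 (propagate distance d=6): x=1611/410 (≈3.9293) theta=1/205 (≈0.0049)
After 4 (thin lens f=31): x=1611/410 (≈3.9293) theta=-1549/12710 (≈-0.1219)
After 5 (propagate distance d=24): x=2553/2542 (≈1.0043) theta=-1549/12710 (≈-0.1219)
After 6 (thin lens f=41): x=2553/2542 (≈1.0043) theta=-38137/260555 (≈-0.1464)
After 7 (propagate distance d=29 (to screen)): x=-1688581/521110 (≈-3.2404) theta=-38137/260555 (≈-0.1464)
|theta_initial|=0.1000 |theta_final|=38137/260555 (≈0.1464) -> increased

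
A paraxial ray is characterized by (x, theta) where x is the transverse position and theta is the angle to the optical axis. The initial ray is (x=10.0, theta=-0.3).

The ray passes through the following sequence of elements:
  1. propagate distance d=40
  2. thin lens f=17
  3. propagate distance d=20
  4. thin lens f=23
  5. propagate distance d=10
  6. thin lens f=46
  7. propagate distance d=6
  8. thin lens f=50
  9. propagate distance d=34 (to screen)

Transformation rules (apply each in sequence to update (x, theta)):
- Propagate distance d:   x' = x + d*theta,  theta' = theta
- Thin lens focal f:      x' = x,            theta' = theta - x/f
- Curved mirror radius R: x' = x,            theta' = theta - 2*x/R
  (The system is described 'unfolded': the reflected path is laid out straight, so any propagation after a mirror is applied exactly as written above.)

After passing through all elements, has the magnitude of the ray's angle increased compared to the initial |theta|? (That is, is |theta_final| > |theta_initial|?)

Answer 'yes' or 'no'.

Answer: no

Derivation:
Initial: x=10.0000 theta=-0.3000
After 1 (propagate distance d=40): x=-2.0000 theta=-0.3000
After 2 (thin lens f=17): x=-2.0000 theta=-31/170 (≈-0.1824)
After 3 (propagate distance d=20): x=-96/17 (≈-5.6471) theta=-31/170 (≈-0.1824)
After 4 (thin lens f=23): x=-96/17 (≈-5.6471) theta=247/3910 (≈0.0632)
After 5 (propagate distance d=10): x=-1961/391 (≈-5.0153) theta=247/3910 (≈0.0632)
After 6 (thin lens f=46): x=-1961/391 (≈-5.0153) theta=7743/44965 (≈0.1722)
After 7 (propagate distance d=6): x=-179057/44965 (≈-3.9821) theta=7743/44965 (≈0.1722)
After 8 (thin lens f=50): x=-179057/44965 (≈-3.9821) theta=566207/2248250 (≈0.2518)
After 9 (propagate distance d=34 (to screen)): x=5149094/1124125 (≈4.5805) theta=566207/2248250 (≈0.2518)
|theta_initial|=0.3000 |theta_final|=566207/2248250 (≈0.2518) -> not increased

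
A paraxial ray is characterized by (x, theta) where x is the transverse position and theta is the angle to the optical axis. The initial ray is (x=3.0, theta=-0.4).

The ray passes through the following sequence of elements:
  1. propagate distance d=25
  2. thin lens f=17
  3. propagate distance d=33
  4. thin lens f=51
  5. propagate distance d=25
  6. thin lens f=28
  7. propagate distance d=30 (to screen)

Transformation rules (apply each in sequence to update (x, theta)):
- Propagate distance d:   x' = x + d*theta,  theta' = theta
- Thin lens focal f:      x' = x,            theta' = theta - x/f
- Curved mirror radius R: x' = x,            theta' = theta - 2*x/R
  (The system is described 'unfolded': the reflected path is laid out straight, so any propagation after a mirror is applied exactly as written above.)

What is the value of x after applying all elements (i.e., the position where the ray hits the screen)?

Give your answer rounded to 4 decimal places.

Initial: x=3.0000 theta=-0.4000
After 1 (propagate distance d=25): x=-7.0000 theta=-0.4000
After 2 (thin lens f=17): x=-7.0000 theta=1/85 (≈0.0118)
After 3 (propagate distance d=33): x=-562/85 (≈-6.6118) theta=1/85 (≈0.0118)
After 4 (thin lens f=51): x=-562/85 (≈-6.6118) theta=613/4335 (≈0.1414)
After 5 (propagate distance d=25): x=-13337/4335 (≈-3.0766) theta=613/4335 (≈0.1414)
After 6 (thin lens f=28): x=-13337/4335 (≈-3.0766) theta=10167/40460 (≈0.2513)
After 7 (propagate distance d=30 (to screen)): x=270797/60690 (≈4.4620) theta=10167/40460 (≈0.2513)
Rounded to 4 decimal places: x = 4.4620

Answer: 4.4620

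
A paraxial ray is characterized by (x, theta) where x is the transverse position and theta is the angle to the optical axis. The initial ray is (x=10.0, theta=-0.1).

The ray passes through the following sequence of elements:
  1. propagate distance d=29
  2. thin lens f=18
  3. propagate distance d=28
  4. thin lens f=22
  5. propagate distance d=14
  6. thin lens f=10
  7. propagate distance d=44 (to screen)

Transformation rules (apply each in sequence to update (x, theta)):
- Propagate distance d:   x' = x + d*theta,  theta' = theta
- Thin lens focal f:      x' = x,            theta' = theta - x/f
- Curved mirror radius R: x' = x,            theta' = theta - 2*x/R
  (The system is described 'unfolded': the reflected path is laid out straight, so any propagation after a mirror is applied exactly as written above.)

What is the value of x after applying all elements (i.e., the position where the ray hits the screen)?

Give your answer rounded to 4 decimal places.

Initial: x=10.0000 theta=-0.1000
After 1 (propagate distance d=29): x=7.1000 theta=-0.1000
After 2 (thin lens f=18): x=7.1000 theta=-89/180 (≈-0.4944)
After 3 (propagate distance d=28): x=-607/90 (≈-6.7444) theta=-89/180 (≈-0.4944)
After 4 (thin lens f=22): x=-607/90 (≈-6.7444) theta=-31/165 (≈-0.1879)
After 5 (propagate distance d=14): x=-9281/990 (≈-9.3747) theta=-31/165 (≈-0.1879)
After 6 (thin lens f=10): x=-9281/990 (≈-9.3747) theta=7421/9900 (≈0.7496)
After 7 (propagate distance d=44 (to screen)): x=116857/4950 (≈23.6075) theta=7421/9900 (≈0.7496)
Rounded to 4 decimal places: x = 23.6075

Answer: 23.6075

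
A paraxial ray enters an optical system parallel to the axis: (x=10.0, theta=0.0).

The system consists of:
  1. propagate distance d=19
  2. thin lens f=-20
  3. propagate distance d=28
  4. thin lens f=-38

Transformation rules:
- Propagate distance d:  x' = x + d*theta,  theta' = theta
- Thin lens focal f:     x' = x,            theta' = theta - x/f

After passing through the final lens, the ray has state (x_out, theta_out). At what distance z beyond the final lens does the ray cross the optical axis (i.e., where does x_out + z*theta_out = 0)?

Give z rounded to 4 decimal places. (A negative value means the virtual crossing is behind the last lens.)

Answer: -21.2093

Derivation:
Initial: x=10.0000 theta=0.0000
After 1 (propagate distance d=19): x=10.0000 theta=0.0000
After 2 (thin lens f=-20): x=10.0000 theta=0.5000
After 3 (propagate distance d=28): x=24.0000 theta=0.5000
After 4 (thin lens f=-38): x=24.0000 theta=43/38 (≈1.1316)
z_focus = -x_out/theta_out = -(24.0000)/(43/38) = -912/43 ≈ -21.2093
Rounded to 4 decimal places: z = -21.2093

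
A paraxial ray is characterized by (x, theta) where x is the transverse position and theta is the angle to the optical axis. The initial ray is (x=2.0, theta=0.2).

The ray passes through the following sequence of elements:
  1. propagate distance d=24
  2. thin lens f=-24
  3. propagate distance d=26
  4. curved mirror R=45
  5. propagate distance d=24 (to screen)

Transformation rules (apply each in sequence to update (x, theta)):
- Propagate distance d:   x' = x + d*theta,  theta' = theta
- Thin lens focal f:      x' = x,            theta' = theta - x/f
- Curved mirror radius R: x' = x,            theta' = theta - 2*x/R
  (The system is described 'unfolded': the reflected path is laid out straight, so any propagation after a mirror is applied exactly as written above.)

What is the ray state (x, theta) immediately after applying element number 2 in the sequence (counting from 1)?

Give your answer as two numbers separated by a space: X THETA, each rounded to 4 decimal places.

Answer: 6.8000 0.4833

Derivation:
Initial: x=2.0000 theta=0.2000
After 1 (propagate distance d=24): x=6.8000 theta=0.2000
After 2 (thin lens f=-24): x=6.8000 theta=29/60 (≈0.4833)
Rounded to 4 decimal places: x = 6.8000, theta = 0.4833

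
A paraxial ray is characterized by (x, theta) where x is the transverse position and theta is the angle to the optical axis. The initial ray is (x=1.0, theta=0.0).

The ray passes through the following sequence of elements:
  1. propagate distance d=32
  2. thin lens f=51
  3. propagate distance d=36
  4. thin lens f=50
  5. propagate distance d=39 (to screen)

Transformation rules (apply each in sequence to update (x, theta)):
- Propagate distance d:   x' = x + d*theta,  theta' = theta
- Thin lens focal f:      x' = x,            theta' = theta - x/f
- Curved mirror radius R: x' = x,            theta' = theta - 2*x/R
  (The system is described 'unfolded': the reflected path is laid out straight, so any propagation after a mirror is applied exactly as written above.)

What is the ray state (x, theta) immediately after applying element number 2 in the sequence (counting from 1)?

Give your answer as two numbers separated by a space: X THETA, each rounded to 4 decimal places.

Answer: 1.0000 -0.0196

Derivation:
Initial: x=1.0000 theta=0.0000
After 1 (propagate distance d=32): x=1.0000 theta=0.0000
After 2 (thin lens f=51): x=1.0000 theta=-1/51 (≈-0.0196)
Rounded to 4 decimal places: x = 1.0000, theta = -0.0196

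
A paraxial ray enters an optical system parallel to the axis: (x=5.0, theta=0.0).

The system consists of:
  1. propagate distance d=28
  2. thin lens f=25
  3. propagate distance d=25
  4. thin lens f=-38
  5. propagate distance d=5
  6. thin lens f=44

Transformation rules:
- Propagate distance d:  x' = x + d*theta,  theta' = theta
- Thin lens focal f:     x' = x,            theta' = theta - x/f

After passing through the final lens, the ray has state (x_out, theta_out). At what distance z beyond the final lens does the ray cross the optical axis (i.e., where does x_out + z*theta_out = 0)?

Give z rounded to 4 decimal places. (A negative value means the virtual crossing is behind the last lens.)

Initial: x=5.0000 theta=0.0000
After 1 (propagate distance d=28): x=5.0000 theta=0.0000
After 2 (thin lens f=25): x=5.0000 theta=-0.2000
After 3 (propagate distance d=25): x=0.0000 theta=-0.2000
After 4 (thin lens f=-38): x=0.0000 theta=-0.2000
After 5 (propagate distance d=5): x=-1.0000 theta=-0.2000
After 6 (thin lens f=44): x=-1.0000 theta=-39/220 (≈-0.1773)
z_focus = -x_out/theta_out = -(-1.0000)/(-39/220) = -220/39 ≈ -5.6410
Rounded to 4 decimal places: z = -5.6410

Answer: -5.6410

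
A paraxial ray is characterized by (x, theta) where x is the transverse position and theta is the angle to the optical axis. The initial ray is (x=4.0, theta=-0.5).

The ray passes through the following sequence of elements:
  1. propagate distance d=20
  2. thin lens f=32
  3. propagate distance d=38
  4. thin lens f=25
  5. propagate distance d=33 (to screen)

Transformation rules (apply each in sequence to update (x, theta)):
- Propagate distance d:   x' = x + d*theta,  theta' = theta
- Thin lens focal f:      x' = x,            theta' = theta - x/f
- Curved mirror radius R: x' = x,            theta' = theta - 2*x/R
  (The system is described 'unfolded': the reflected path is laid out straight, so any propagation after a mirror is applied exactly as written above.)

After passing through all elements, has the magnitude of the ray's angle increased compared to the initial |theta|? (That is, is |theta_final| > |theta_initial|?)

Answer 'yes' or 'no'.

Initial: x=4.0000 theta=-0.5000
After 1 (propagate distance d=20): x=-6.0000 theta=-0.5000
After 2 (thin lens f=32): x=-6.0000 theta=-0.3125
After 3 (propagate distance d=38): x=-17.8750 theta=-0.3125
After 4 (thin lens f=25): x=-17.8750 theta=0.4025
After 5 (propagate distance d=33 (to screen)): x=-4.5925 theta=0.4025
|theta_initial|=0.5000 |theta_final|=0.4025 -> not increased

Answer: no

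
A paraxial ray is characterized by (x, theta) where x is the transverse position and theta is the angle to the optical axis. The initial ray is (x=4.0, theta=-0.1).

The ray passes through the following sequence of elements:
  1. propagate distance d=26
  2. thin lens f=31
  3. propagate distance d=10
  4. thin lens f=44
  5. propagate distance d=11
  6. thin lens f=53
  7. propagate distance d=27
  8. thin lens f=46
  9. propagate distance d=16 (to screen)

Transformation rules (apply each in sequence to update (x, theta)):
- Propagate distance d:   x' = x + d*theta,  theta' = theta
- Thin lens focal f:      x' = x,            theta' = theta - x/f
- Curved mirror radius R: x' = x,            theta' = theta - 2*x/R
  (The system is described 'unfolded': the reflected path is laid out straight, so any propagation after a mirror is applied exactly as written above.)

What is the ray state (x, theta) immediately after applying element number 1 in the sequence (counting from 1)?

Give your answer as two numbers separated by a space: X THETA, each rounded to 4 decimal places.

Answer: 1.4000 -0.1000

Derivation:
Initial: x=4.0000 theta=-0.1000
After 1 (propagate distance d=26): x=1.4000 theta=-0.1000
Rounded to 4 decimal places: x = 1.4000, theta = -0.1000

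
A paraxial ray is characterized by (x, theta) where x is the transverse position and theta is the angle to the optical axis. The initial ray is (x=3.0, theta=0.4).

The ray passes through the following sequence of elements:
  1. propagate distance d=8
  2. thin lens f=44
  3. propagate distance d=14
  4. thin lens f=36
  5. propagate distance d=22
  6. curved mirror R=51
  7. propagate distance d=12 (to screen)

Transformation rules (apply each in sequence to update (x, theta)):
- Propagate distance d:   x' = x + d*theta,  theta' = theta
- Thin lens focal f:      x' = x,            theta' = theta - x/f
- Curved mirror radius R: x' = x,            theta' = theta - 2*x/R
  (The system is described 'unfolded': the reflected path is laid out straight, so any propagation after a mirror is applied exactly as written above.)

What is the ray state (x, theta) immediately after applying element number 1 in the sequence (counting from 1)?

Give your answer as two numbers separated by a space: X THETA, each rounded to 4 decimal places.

Initial: x=3.0000 theta=0.4000
After 1 (propagate distance d=8): x=6.2000 theta=0.4000
Rounded to 4 decimal places: x = 6.2000, theta = 0.4000

Answer: 6.2000 0.4000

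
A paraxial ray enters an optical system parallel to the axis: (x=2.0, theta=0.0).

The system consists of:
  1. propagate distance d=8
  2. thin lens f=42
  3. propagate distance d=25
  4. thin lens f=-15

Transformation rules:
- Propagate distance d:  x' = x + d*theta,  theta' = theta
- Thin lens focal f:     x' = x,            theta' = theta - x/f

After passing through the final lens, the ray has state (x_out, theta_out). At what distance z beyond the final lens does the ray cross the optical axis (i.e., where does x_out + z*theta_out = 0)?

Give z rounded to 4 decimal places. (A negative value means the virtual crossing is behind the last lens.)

Initial: x=2.0000 theta=0.0000
After 1 (propagate distance d=8): x=2.0000 theta=0.0000
After 2 (thin lens f=42): x=2.0000 theta=-1/21 (≈-0.0476)
After 3 (propagate distance d=25): x=17/21 (≈0.8095) theta=-1/21 (≈-0.0476)
After 4 (thin lens f=-15): x=17/21 (≈0.8095) theta=2/315 (≈0.0063)
z_focus = -x_out/theta_out = -(17/21)/(2/315) = -127.5000
Rounded to 4 decimal places: z = -127.5000

Answer: -127.5000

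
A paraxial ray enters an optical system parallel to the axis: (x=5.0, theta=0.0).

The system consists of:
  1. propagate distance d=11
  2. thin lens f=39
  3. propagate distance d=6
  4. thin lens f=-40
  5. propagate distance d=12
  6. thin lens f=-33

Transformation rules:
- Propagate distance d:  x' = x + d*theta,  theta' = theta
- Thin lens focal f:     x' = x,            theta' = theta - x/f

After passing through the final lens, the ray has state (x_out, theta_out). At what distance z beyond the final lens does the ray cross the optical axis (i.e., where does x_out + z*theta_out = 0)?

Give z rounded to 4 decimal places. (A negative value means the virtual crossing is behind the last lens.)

Answer: -40.5851

Derivation:
Initial: x=5.0000 theta=0.0000
After 1 (propagate distance d=11): x=5.0000 theta=0.0000
After 2 (thin lens f=39): x=5.0000 theta=-5/39 (≈-0.1282)
After 3 (propagate distance d=6): x=55/13 (≈4.2308) theta=-5/39 (≈-0.1282)
After 4 (thin lens f=-40): x=55/13 (≈4.2308) theta=-7/312 (≈-0.0224)
After 5 (propagate distance d=12): x=103/26 (≈3.9615) theta=-7/312 (≈-0.0224)
After 6 (thin lens f=-33): x=103/26 (≈3.9615) theta=335/3432 (≈0.0976)
z_focus = -x_out/theta_out = -(103/26)/(335/3432) = -13596/335 ≈ -40.5851
Rounded to 4 decimal places: z = -40.5851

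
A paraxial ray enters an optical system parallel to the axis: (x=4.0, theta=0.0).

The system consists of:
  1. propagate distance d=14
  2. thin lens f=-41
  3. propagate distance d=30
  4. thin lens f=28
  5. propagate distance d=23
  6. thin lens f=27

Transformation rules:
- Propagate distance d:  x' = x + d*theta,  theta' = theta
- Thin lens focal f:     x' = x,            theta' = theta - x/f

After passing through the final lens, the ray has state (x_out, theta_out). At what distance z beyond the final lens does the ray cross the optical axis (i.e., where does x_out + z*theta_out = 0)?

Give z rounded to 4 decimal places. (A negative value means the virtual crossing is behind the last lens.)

Answer: 12.4875

Derivation:
Initial: x=4.0000 theta=0.0000
After 1 (propagate distance d=14): x=4.0000 theta=0.0000
After 2 (thin lens f=-41): x=4.0000 theta=4/41 (≈0.0976)
After 3 (propagate distance d=30): x=284/41 (≈6.9268) theta=4/41 (≈0.0976)
After 4 (thin lens f=28): x=284/41 (≈6.9268) theta=-43/287 (≈-0.1498)
After 5 (propagate distance d=23): x=999/287 (≈3.4808) theta=-43/287 (≈-0.1498)
After 6 (thin lens f=27): x=999/287 (≈3.4808) theta=-80/287 (≈-0.2787)
z_focus = -x_out/theta_out = -(999/287)/(-80/287) = 12.4875
Rounded to 4 decimal places: z = 12.4875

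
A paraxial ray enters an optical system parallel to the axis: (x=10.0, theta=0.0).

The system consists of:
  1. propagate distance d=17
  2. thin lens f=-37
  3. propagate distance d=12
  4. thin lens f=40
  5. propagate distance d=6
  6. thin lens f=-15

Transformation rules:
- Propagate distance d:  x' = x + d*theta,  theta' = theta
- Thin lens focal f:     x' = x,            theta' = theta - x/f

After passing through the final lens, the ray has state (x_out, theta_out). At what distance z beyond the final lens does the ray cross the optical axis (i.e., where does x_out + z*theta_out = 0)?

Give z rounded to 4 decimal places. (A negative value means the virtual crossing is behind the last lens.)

Answer: -16.1434

Derivation:
Initial: x=10.0000 theta=0.0000
After 1 (propagate distance d=17): x=10.0000 theta=0.0000
After 2 (thin lens f=-37): x=10.0000 theta=10/37 (≈0.2703)
After 3 (propagate distance d=12): x=490/37 (≈13.2432) theta=10/37 (≈0.2703)
After 4 (thin lens f=40): x=490/37 (≈13.2432) theta=-9/148 (≈-0.0608)
After 5 (propagate distance d=6): x=953/74 (≈12.8784) theta=-9/148 (≈-0.0608)
After 6 (thin lens f=-15): x=953/74 (≈12.8784) theta=1771/2220 (≈0.7977)
z_focus = -x_out/theta_out = -(953/74)/(1771/2220) = -28590/1771 ≈ -16.1434
Rounded to 4 decimal places: z = -16.1434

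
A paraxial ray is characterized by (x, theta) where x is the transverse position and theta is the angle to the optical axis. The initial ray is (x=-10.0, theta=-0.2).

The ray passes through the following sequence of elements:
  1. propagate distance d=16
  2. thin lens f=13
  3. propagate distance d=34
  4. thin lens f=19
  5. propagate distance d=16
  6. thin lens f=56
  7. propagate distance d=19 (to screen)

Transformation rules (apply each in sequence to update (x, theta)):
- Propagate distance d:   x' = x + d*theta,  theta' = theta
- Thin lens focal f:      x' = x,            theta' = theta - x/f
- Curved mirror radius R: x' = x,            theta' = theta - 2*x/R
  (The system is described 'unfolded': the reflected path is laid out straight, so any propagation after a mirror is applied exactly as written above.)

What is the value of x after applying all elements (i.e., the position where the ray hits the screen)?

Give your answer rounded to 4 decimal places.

Answer: 11.1041

Derivation:
Initial: x=-10.0000 theta=-0.2000
After 1 (propagate distance d=16): x=-13.2000 theta=-0.2000
After 2 (thin lens f=13): x=-13.2000 theta=53/65 (≈0.8154)
After 3 (propagate distance d=34): x=944/65 (≈14.5231) theta=53/65 (≈0.8154)
After 4 (thin lens f=19): x=944/65 (≈14.5231) theta=63/1235 (≈0.0510)
After 5 (propagate distance d=16): x=18944/1235 (≈15.3393) theta=63/1235 (≈0.0510)
After 6 (thin lens f=56): x=18944/1235 (≈15.3393) theta=-1927/8645 (≈-0.2229)
After 7 (propagate distance d=19 (to screen)): x=19199/1729 (≈11.1041) theta=-1927/8645 (≈-0.2229)
Rounded to 4 decimal places: x = 11.1041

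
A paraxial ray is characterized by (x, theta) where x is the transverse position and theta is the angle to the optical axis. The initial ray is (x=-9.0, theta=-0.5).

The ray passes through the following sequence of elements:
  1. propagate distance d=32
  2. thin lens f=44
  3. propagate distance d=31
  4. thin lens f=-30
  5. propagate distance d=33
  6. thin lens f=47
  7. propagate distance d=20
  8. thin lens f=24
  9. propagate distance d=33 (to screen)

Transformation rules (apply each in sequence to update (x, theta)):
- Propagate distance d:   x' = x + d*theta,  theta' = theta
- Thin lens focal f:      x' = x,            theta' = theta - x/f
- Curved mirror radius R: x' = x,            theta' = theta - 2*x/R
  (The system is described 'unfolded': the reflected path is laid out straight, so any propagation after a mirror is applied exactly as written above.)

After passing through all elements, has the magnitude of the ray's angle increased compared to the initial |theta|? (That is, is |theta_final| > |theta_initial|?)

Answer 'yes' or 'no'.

Answer: yes

Derivation:
Initial: x=-9.0000 theta=-0.5000
After 1 (propagate distance d=32): x=-25.0000 theta=-0.5000
After 2 (thin lens f=44): x=-25.0000 theta=3/44 (≈0.0682)
After 3 (propagate distance d=31): x=-1007/44 (≈-22.8864) theta=3/44 (≈0.0682)
After 4 (thin lens f=-30): x=-1007/44 (≈-22.8864) theta=-917/1320 (≈-0.6947)
After 5 (propagate distance d=33): x=-20157/440 (≈-45.8114) theta=-917/1320 (≈-0.6947)
After 6 (thin lens f=47): x=-20157/440 (≈-45.8114) theta=4343/15510 (≈0.2800)
After 7 (propagate distance d=20): x=-2494697/62040 (≈-40.2111) theta=4343/15510 (≈0.2800)
After 8 (thin lens f=24): x=-2494697/62040 (≈-40.2111) theta=582325/297792 (≈1.9555)
After 9 (propagate distance d=33 (to screen)): x=4023433/165440 (≈24.3196) theta=582325/297792 (≈1.9555)
|theta_initial|=0.5000 |theta_final|=582325/297792 (≈1.9555) -> increased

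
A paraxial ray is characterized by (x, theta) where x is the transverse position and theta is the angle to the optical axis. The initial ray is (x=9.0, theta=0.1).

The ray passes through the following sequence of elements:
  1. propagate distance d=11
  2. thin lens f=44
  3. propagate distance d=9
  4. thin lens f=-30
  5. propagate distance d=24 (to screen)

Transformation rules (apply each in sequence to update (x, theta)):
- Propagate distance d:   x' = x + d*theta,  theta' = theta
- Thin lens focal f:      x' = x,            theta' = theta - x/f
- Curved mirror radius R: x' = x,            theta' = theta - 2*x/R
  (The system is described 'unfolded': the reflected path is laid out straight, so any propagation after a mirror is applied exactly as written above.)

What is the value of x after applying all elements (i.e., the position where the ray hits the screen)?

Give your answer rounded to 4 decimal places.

Initial: x=9.0000 theta=0.1000
After 1 (propagate distance d=11): x=10.1000 theta=0.1000
After 2 (thin lens f=44): x=10.1000 theta=-57/440 (≈-0.1295)
After 3 (propagate distance d=9): x=3931/440 (≈8.9341) theta=-57/440 (≈-0.1295)
After 4 (thin lens f=-30): x=3931/440 (≈8.9341) theta=2221/13200 (≈0.1683)
After 5 (propagate distance d=24 (to screen)): x=28539/2200 (≈12.9723) theta=2221/13200 (≈0.1683)
Rounded to 4 decimal places: x = 12.9723

Answer: 12.9723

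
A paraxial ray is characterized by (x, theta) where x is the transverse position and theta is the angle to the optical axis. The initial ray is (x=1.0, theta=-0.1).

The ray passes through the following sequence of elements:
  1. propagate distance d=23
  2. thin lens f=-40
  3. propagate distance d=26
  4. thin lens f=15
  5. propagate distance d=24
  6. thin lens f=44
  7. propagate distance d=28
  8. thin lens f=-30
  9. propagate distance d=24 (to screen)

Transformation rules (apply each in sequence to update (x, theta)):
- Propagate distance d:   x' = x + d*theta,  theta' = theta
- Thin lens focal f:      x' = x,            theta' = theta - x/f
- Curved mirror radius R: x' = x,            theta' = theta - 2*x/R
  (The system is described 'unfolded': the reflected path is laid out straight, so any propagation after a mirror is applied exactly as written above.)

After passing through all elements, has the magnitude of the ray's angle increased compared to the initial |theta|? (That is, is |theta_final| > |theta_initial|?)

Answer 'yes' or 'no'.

Initial: x=1.0000 theta=-0.1000
After 1 (propagate distance d=23): x=-1.3000 theta=-0.1000
After 2 (thin lens f=-40): x=-1.3000 theta=-0.1325
After 3 (propagate distance d=26): x=-4.7450 theta=-0.1325
After 4 (thin lens f=15): x=-4.7450 theta=1103/6000 (≈0.1838)
After 5 (propagate distance d=24): x=-0.3330 theta=1103/6000 (≈0.1838)
After 6 (thin lens f=44): x=-0.3330 theta=5053/26400 (≈0.1914)
After 7 (propagate distance d=28): x=82933/16500 (≈5.0262) theta=5053/26400 (≈0.1914)
After 8 (thin lens f=-30): x=82933/16500 (≈5.0262) theta=710707/1980000 (≈0.3589)
After 9 (propagate distance d=24 (to screen)): x=93781/6875 (≈13.6409) theta=710707/1980000 (≈0.3589)
|theta_initial|=0.1000 |theta_final|=710707/1980000 (≈0.3589) -> increased

Answer: yes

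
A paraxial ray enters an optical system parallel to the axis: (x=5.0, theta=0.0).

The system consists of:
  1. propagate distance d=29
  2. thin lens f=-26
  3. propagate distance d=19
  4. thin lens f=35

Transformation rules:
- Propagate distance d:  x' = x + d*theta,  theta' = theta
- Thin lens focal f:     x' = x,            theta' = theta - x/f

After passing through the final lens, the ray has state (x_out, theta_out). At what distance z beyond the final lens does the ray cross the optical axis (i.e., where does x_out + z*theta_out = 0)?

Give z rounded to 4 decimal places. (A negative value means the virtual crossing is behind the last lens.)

Answer: 157.5000

Derivation:
Initial: x=5.0000 theta=0.0000
After 1 (propagate distance d=29): x=5.0000 theta=0.0000
After 2 (thin lens f=-26): x=5.0000 theta=5/26 (≈0.1923)
After 3 (propagate distance d=19): x=225/26 (≈8.6538) theta=5/26 (≈0.1923)
After 4 (thin lens f=35): x=225/26 (≈8.6538) theta=-5/91 (≈-0.0549)
z_focus = -x_out/theta_out = -(225/26)/(-5/91) = 157.5000
Rounded to 4 decimal places: z = 157.5000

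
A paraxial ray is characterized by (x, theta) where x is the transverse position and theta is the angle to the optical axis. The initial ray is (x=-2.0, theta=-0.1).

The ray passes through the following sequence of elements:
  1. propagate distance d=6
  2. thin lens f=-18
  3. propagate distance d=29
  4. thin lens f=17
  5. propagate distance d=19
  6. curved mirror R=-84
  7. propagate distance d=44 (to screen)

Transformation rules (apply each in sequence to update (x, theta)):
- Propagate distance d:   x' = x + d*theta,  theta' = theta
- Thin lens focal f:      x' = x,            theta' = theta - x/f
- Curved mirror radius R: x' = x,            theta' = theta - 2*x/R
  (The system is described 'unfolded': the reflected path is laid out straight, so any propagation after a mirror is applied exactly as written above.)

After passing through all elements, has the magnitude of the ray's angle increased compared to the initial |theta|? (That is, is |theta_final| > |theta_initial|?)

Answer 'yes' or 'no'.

Initial: x=-2.0000 theta=-0.1000
After 1 (propagate distance d=6): x=-2.6000 theta=-0.1000
After 2 (thin lens f=-18): x=-2.6000 theta=-11/45 (≈-0.2444)
After 3 (propagate distance d=29): x=-436/45 (≈-9.6889) theta=-11/45 (≈-0.2444)
After 4 (thin lens f=17): x=-436/45 (≈-9.6889) theta=83/255 (≈0.3255)
After 5 (propagate distance d=19): x=-2681/765 (≈-3.5046) theta=83/255 (≈0.3255)
After 6 (curved mirror R=-84): x=-2681/765 (≈-3.5046) theta=1111/4590 (≈0.2420)
After 7 (propagate distance d=44 (to screen)): x=16399/2295 (≈7.1455) theta=1111/4590 (≈0.2420)
|theta_initial|=0.1000 |theta_final|=1111/4590 (≈0.2420) -> increased

Answer: yes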